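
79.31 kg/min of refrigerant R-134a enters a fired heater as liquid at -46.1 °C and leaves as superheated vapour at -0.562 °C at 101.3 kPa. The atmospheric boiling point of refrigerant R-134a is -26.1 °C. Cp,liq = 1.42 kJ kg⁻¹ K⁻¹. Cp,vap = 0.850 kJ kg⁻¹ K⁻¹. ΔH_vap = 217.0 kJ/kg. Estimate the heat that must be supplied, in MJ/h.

Q = 1270 MJ/h

liquid -46.1→-26.1 °C: 28.4 kJ/kg
vaporisation at -26.1 °C: 217 kJ/kg
vapour -26.1→-0.562 °C: 21.707 kJ/kg
Δh = 28.4 + 217 + 21.707 = 267.11 kJ/kg
Q = ṁ·Δh = 79.31 kg/min × 267.11 kJ/kg = 21184 kJ/min
|Q| = 353.07 kW = 1271.1 MJ/h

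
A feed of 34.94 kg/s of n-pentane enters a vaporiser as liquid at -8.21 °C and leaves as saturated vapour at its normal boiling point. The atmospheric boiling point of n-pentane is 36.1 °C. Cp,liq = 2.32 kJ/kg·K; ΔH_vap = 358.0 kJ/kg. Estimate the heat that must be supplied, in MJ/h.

liquid -8.21→36.1 °C: 102.8 kJ/kg
vaporisation at 36.1 °C: 358 kJ/kg
Δh = 102.8 + 358 = 460.8 kJ/kg
Q = ṁ·Δh = 34.94 kg/s × 460.8 kJ/kg = 16100 kJ/s
|Q| = 16100 kW = 57961 MJ/h

Q = 58000 MJ/h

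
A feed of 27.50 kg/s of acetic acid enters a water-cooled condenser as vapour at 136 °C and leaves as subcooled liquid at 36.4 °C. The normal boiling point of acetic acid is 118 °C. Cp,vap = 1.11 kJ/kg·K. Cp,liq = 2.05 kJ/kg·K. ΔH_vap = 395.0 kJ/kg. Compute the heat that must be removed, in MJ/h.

Q_c = 57600 MJ/h

vapour 136→118 °C: -19.98 kJ/kg
condensation at 118 °C: -395 kJ/kg
liquid 118→36.4 °C: -167.28 kJ/kg
Δh = -19.98 + -395 + -167.28 = -582.26 kJ/kg
Q = ṁ·Δh = 27.50 kg/s × -582.26 kJ/kg = -16012 kJ/s
|Q| = 16012 kW = 57644 MJ/h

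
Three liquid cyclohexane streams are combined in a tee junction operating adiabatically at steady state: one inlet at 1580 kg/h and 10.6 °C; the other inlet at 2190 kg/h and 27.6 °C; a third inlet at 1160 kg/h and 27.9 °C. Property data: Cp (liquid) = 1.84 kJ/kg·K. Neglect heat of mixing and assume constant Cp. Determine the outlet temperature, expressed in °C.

No heat crosses the boundary, so H_out = H_in.
Σ ṁᵢCp,ᵢTᵢ = 1580×1.84×10.6 + 2190×1.84×27.6 + 1160×1.84×27.9 = 201580
Σ ṁᵢCp,ᵢ = 1580×1.84 + 2190×1.84 + 1160×1.84 = 9071.2
T_out = 201580 / 9071.2 = 22.222 °C

T_out = 22.2 °C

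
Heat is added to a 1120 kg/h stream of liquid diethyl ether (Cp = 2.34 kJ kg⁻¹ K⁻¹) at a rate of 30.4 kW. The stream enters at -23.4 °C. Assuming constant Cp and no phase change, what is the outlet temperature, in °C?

Q = 30.4 kW = 109440 kJ/h
ΔT = Q/(ṁ·Cp) = 109440/(1120×2.34) = 41.758 K
T_out = -23.4 + 41.758 = 18.358 °C

T_out = 18.4 °C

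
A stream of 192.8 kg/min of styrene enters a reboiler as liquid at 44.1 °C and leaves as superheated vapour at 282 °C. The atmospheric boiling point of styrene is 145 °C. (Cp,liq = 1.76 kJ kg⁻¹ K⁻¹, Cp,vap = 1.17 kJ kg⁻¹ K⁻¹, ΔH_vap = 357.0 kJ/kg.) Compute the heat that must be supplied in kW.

liquid 44.1→145 °C: 177.58 kJ/kg
vaporisation at 145 °C: 357 kJ/kg
vapour 145→282 °C: 160.29 kJ/kg
Δh = 177.58 + 357 + 160.29 = 694.87 kJ/kg
Q = ṁ·Δh = 192.8 kg/min × 694.87 kJ/kg = 133970 kJ/min
|Q| = 2232.9 kW

Q = 2230 kW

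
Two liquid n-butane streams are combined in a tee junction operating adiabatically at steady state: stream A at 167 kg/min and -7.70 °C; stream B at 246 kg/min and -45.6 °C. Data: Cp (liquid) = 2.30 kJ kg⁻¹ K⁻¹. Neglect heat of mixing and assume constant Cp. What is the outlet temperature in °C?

No heat crosses the boundary, so H_out = H_in.
T_out = Σ ṁᵢCp,ᵢTᵢ / Σ ṁᵢCp,ᵢ
      = -28758 / 949.9 = -30.275 °C

T_out = -30.3 °C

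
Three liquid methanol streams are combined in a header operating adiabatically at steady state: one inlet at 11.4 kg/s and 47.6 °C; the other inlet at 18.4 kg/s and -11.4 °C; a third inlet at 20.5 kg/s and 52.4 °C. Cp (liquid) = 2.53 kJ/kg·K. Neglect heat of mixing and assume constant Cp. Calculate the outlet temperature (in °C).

T_out = 28.0 °C

Adiabatic, steady state ⇒ Σ ṁᵢCp,ᵢ(T_out − Tᵢ) = 0
T_out = Σ ṁᵢCp,ᵢTᵢ / Σ ṁᵢCp,ᵢ
      = 3559.9 / 127.26 = 27.974 °C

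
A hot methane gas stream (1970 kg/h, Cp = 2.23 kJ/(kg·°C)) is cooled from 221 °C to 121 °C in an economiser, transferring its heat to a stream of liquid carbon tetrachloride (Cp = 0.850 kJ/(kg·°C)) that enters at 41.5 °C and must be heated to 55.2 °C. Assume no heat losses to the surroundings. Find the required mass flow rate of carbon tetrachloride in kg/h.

ṁ_c = 37700 kg/h

Heat released by hot stream: Q = 1970 × 2.23 × (221 − 121) = 439310 kJ/h
Energy balance on cold side (adiabatic exchanger): Q = ṁ_c·Cp_c·(T_c,out − T_c,in)
ṁ_c = 439310 / [0.850 × (55.2 − 41.5)] = 37725 kg/h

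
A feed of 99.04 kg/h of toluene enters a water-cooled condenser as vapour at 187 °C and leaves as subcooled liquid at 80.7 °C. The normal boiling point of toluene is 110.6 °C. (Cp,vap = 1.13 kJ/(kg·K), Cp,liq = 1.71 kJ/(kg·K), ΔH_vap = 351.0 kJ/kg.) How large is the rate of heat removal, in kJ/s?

Q_c = 13.4 kJ/s

vapour 187→110.6 °C: -86.332 kJ/kg
condensation at 110.6 °C: -351 kJ/kg
liquid 110.6→80.7 °C: -51.129 kJ/kg
Δh = -86.332 + -351 + -51.129 = -488.46 kJ/kg
Q = ṁ·Δh = 99.04 kg/h × -488.46 kJ/kg = -48377 kJ/h
|Q| = 13.438 kW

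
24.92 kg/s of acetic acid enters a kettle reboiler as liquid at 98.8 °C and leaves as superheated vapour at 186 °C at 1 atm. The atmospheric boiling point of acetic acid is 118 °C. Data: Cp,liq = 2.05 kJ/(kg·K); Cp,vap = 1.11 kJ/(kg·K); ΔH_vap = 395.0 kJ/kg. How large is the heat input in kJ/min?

liquid 98.8→118 °C: 39.36 kJ/kg
vaporisation at 118 °C: 395 kJ/kg
vapour 118→186 °C: 75.48 kJ/kg
Δh = 39.36 + 395 + 75.48 = 509.84 kJ/kg
Q = ṁ·Δh = 24.92 kg/s × 509.84 kJ/kg = 12705 kJ/s
|Q| = 12705 kW = 762310 kJ/min

Q = 762000 kJ/min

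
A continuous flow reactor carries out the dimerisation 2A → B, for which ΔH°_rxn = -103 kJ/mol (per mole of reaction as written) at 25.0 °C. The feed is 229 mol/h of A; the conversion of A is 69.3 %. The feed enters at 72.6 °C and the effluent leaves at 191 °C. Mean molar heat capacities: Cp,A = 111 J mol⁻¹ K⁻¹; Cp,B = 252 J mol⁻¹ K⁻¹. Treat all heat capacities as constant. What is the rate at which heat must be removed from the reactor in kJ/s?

Extent of reaction ξ = 0.693 × 229 / 2 = 79.348 mol/h
Reaction term: ξ·ΔH°_rxn = 79.348 × -103 = -8172.9 kJ/h
Sensible, feed 72.6→25 °C: -1209.9 kJ/h
Outlet flows (mol/h): A 70.303, B 79.348
Sensible, products 25→191 °C: 4614.7 kJ/h
Q = ΔH = -4768.1 kJ/h = -1.3245 kW
Heat removed = 1.3245 kJ/s

Q_out = 1.32 kJ/s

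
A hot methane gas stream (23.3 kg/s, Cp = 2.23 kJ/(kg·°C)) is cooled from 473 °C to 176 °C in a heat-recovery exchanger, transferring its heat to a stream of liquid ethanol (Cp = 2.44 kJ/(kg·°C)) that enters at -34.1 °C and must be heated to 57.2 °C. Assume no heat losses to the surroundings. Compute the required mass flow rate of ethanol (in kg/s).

Heat released by hot stream: Q = 23.3 × 2.23 × (473 − 176) = 15432 kJ/s
Energy balance on cold side (adiabatic exchanger): Q = ṁ_c·Cp_c·(T_c,out − T_c,in)
ṁ_c = 15432 / [2.44 × (57.2 − -34.1)] = 69.272 kg/s

ṁ_c = 69.3 kg/s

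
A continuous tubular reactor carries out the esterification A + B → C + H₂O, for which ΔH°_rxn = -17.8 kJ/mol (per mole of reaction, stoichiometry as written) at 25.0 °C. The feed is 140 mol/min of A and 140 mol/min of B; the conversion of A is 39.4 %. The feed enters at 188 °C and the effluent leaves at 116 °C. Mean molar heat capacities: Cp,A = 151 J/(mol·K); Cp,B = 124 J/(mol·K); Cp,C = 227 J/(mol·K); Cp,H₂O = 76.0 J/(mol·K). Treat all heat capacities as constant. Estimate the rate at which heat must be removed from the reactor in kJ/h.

Extent of reaction ξ = 0.394 × 140 = 55.16 mol/min
Reaction term: ξ·ΔH°_rxn = 55.16 × -17.8 = -981.85 kJ/min
Sensible, feed 188→25 °C: -6275.5 kJ/min
Outlet flows (mol/min): A 84.84, B 84.84, C 55.16, H₂O 55.16
Sensible, products 25→116 °C: 3644 kJ/min
Q = ΔH = -3613.3 kJ/min = -60.222 kW
Heat removed = 216800 kJ/h

Q_out = 217000 kJ/h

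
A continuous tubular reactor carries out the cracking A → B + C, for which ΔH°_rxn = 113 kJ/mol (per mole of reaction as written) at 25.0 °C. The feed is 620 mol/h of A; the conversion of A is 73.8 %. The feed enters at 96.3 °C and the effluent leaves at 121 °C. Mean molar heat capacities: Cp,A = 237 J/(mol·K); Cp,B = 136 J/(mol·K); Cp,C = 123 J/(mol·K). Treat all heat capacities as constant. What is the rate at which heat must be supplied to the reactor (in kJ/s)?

Q_in = 15.6 kJ/s

Extent of reaction ξ = 0.738 × 620 = 457.56 mol/h
Reaction term: ξ·ΔH°_rxn = 457.56 × 113 = 51704 kJ/h
Sensible, feed 96.3→25 °C: -10477 kJ/h
Outlet flows (mol/h): A 162.44, B 457.56, C 457.56
Sensible, products 25→121 °C: 15073 kJ/h
Q = ΔH = 56300 kJ/h = 15.639 kW
Heat supplied = 15.639 kJ/s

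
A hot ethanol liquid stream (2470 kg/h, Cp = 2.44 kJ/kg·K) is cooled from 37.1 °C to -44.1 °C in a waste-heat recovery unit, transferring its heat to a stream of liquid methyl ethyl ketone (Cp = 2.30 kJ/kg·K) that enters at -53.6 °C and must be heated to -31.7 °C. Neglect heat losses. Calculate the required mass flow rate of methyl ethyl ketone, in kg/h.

Heat released by hot stream: Q = 2470 × 2.44 × (37.1 − -44.1) = 489380 kJ/h
Energy balance on cold side (adiabatic exchanger): Q = ṁ_c·Cp_c·(T_c,out − T_c,in)
ṁ_c = 489380 / [2.30 × (-31.7 − -53.6)] = 9715.6 kg/h

ṁ_c = 9720 kg/h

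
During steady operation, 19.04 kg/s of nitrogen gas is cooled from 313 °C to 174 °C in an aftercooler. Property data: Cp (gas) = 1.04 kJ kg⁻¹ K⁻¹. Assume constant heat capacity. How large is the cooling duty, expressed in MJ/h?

Q = ṁ·Cp·ΔT = 19.04 × 1.04 × (174 − 313) = -2752.4 kJ/s
Cooling duty = 9908.7 MJ/h

Q_c = 9910 MJ/h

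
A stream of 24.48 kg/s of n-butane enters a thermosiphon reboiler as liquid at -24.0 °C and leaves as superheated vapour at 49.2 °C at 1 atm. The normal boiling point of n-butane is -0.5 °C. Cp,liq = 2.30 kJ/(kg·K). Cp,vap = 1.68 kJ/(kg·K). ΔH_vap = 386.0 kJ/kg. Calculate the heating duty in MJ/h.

liquid -24.0→-0.5 °C: 54.05 kJ/kg
vaporisation at -0.5 °C: 386 kJ/kg
vapour -0.5→49.2 °C: 83.496 kJ/kg
Δh = 54.05 + 386 + 83.496 = 523.55 kJ/kg
Q = ṁ·Δh = 24.48 kg/s × 523.55 kJ/kg = 12816 kJ/s
|Q| = 12816 kW = 46139 MJ/h

Q = 46100 MJ/h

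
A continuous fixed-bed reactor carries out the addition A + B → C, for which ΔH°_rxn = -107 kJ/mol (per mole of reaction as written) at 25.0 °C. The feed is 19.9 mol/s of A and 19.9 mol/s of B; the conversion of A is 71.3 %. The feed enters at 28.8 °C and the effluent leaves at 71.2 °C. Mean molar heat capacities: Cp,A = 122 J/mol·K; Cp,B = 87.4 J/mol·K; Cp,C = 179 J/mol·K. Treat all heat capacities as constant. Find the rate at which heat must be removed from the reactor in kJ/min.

Q_out = 81700 kJ/min

Extent of reaction ξ = 0.713 × 19.9 = 14.189 mol/s
Reaction term: ξ·ΔH°_rxn = 14.189 × -107 = -1518.2 kJ/s
Sensible, feed 28.8→25 °C: -15.835 kJ/s
Outlet flows (mol/s): A 5.7113, B 5.7113, C 14.189
Sensible, products 25→71.2 °C: 172.59 kJ/s
Q = ΔH = -1361.4 kJ/s = -1361.4 kW
Heat removed = 81686 kJ/min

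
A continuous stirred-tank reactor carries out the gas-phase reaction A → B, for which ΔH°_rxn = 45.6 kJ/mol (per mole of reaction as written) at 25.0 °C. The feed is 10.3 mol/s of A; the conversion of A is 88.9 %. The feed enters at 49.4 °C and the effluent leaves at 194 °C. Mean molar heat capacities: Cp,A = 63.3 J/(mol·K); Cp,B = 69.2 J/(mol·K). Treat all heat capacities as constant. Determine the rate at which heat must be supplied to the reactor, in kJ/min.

Q_in = 31300 kJ/min

Extent of reaction ξ = 0.889 × 10.3 = 9.1567 mol/s
Reaction term: ξ·ΔH°_rxn = 9.1567 × 45.6 = 417.55 kJ/s
Sensible, feed 49.4→25 °C: -15.909 kJ/s
Outlet flows (mol/s): A 1.1433, B 9.1567
Sensible, products 25→194 °C: 119.32 kJ/s
Q = ΔH = 520.95 kJ/s = 520.95 kW
Heat supplied = 31257 kJ/min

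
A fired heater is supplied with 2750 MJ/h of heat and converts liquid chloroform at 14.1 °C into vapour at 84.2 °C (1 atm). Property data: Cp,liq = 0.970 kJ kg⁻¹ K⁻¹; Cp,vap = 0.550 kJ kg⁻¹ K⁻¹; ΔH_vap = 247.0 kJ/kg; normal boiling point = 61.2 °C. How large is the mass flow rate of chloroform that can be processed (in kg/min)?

Δh = 0.970×(61.2−14.1) + 247.0 + 0.550×(84.2−61.2) = 305.34 kJ/kg
Q = 2750 MJ/h = 763.89 kJ/s = 45833 kJ/min
ṁ = Q/Δh = 45833 / 305.34 = 150.11 kg/min

ṁ = 150 kg/min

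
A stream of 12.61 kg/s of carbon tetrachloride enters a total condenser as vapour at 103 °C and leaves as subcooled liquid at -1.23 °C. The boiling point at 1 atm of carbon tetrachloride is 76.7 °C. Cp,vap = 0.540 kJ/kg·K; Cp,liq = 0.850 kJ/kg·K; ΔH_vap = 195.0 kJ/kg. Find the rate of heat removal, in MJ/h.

vapour 103→76.7 °C: -14.202 kJ/kg
condensation at 76.7 °C: -195 kJ/kg
liquid 76.7→-1.23 °C: -66.24 kJ/kg
Δh = -14.202 + -195 + -66.24 = -275.44 kJ/kg
Q = ṁ·Δh = 12.61 kg/s × -275.44 kJ/kg = -3473.3 kJ/s
|Q| = 3473.3 kW = 12504 MJ/h

Q_c = 12500 MJ/h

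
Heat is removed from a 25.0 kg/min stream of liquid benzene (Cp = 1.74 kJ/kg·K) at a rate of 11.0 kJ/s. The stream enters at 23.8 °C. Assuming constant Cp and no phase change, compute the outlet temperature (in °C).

Q = 11.0 kJ/s = 660 kJ/min
ΔT = Q/(ṁ·Cp) = 660/(25.0×1.74) = 15.172 K
T_out = 23.8 − 15.172 = 8.6276 °C

T_out = 8.63 °C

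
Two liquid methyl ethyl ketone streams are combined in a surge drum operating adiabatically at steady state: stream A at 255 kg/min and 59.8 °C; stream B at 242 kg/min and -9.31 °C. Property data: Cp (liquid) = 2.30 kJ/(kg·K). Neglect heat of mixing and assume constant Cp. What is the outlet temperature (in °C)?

Adiabatic, steady state ⇒ Σ ṁᵢCp,ᵢ(T_out − Tᵢ) = 0
T_out = Σ ṁᵢCp,ᵢTᵢ / Σ ṁᵢCp,ᵢ
      = 29891 / 1143.1 = 26.149 °C

T_out = 26.1 °C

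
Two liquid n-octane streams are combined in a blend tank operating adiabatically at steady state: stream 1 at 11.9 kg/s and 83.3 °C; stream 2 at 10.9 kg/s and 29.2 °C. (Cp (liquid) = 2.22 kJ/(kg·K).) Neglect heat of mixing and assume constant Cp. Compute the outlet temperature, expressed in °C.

No heat crosses the boundary, so H_out = H_in.
Σ ṁᵢCp,ᵢTᵢ = 11.9×2.22×83.3 + 10.9×2.22×29.2 = 2907.2
Σ ṁᵢCp,ᵢ = 11.9×2.22 + 10.9×2.22 = 50.616
T_out = 2907.2 / 50.616 = 57.436 °C

T_out = 57.4 °C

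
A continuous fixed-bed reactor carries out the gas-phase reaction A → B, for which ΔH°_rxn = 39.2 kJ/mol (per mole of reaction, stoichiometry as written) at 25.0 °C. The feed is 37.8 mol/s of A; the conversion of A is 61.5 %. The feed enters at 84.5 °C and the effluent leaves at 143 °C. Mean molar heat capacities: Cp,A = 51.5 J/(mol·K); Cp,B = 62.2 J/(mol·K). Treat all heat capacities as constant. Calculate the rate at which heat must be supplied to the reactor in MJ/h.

Q_in = 3800 MJ/h

Extent of reaction ξ = 0.615 × 37.8 = 23.247 mol/s
Reaction term: ξ·ΔH°_rxn = 23.247 × 39.2 = 911.28 kJ/s
Sensible, feed 84.5→25 °C: -115.83 kJ/s
Outlet flows (mol/s): A 14.553, B 23.247
Sensible, products 25→143 °C: 259.06 kJ/s
Q = ΔH = 1054.5 kJ/s = 1054.5 kW
Heat supplied = 3796.3 MJ/h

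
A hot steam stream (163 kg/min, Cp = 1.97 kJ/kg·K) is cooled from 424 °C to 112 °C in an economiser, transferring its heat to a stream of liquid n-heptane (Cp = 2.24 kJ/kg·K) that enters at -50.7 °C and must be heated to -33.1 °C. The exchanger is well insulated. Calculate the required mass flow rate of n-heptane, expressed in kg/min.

ṁ_c = 2540 kg/min

Heat released by hot stream: Q = 163 × 1.97 × (424 − 112) = 100190 kJ/min
Energy balance on cold side (adiabatic exchanger): Q = ṁ_c·Cp_c·(T_c,out − T_c,in)
ṁ_c = 100190 / [2.24 × (-33.1 − -50.7)] = 2541.3 kg/min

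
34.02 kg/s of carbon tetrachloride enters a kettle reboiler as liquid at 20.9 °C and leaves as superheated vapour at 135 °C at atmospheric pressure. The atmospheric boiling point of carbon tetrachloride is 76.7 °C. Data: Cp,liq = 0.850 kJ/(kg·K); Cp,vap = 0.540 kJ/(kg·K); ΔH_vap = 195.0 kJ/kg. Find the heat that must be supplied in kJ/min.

Q = 559000 kJ/min

liquid 20.9→76.7 °C: 47.43 kJ/kg
vaporisation at 76.7 °C: 195 kJ/kg
vapour 76.7→135 °C: 31.482 kJ/kg
Δh = 47.43 + 195 + 31.482 = 273.91 kJ/kg
Q = ṁ·Δh = 34.02 kg/s × 273.91 kJ/kg = 9318.5 kJ/s
|Q| = 9318.5 kW = 559110 kJ/min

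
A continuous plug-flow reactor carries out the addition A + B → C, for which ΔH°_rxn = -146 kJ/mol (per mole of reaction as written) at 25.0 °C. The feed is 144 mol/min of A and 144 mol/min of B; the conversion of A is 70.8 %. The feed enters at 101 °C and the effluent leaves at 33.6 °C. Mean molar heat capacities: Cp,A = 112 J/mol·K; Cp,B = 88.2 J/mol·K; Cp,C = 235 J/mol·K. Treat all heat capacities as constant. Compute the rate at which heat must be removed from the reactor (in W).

Extent of reaction ξ = 0.708 × 144 = 101.95 mol/min
Reaction term: ξ·ΔH°_rxn = 101.95 × -146 = -14885 kJ/min
Sensible, feed 101→25 °C: -2191 kJ/min
Outlet flows (mol/min): A 42.048, B 42.048, C 101.95
Sensible, products 25→33.6 °C: 278.44 kJ/min
Q = ΔH = -16798 kJ/min = -279.96 kW
Heat removed = 279960 W

Q_out = 280000 W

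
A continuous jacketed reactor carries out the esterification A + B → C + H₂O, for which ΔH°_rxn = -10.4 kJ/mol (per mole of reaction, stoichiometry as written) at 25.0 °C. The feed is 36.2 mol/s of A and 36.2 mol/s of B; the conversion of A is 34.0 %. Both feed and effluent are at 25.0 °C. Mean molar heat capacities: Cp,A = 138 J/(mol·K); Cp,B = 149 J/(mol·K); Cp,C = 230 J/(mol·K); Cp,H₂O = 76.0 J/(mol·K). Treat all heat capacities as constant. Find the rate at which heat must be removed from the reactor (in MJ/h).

Q_out = 461 MJ/h

Extent of reaction ξ = 0.340 × 36.2 = 12.308 mol/s
Reaction term: ξ·ΔH°_rxn = 12.308 × -10.4 = -128 kJ/s
Q = ΔH = -128 kJ/s = -128 kW
Heat removed = 460.81 MJ/h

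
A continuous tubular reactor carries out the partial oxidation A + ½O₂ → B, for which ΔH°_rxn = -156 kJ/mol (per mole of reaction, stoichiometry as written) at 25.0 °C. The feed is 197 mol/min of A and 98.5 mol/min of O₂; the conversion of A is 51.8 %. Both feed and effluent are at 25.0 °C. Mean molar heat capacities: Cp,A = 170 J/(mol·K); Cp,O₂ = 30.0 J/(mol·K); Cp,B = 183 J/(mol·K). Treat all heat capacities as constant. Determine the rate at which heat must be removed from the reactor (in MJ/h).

Extent of reaction ξ = 0.518 × 197 = 102.05 mol/min
Reaction term: ξ·ΔH°_rxn = 102.05 × -156 = -15919 kJ/min
Q = ΔH = -15919 kJ/min = -265.32 kW
Heat removed = 955.15 MJ/h

Q_out = 955 MJ/h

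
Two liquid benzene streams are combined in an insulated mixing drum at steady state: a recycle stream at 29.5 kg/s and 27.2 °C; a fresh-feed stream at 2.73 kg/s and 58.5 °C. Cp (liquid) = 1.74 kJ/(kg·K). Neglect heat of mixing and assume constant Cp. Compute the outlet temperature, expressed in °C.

Adiabatic, steady state ⇒ Σ ṁᵢCp,ᵢ(T_out − Tᵢ) = 0
T_out = Σ ṁᵢCp,ᵢTᵢ / Σ ṁᵢCp,ᵢ
      = 1674.1 / 56.08 = 29.851 °C

T_out = 29.9 °C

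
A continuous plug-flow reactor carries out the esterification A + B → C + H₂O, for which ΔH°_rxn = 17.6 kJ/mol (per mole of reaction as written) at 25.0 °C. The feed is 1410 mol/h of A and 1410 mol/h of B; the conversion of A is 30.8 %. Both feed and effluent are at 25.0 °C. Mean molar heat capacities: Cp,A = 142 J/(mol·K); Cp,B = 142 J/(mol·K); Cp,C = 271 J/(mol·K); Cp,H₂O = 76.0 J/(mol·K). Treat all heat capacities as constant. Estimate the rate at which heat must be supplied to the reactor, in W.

Q_in = 2120 W

Extent of reaction ξ = 0.308 × 1410 = 434.28 mol/h
Reaction term: ξ·ΔH°_rxn = 434.28 × 17.6 = 7643.3 kJ/h
Q = ΔH = 7643.3 kJ/h = 2.1231 kW
Heat supplied = 2123.1 W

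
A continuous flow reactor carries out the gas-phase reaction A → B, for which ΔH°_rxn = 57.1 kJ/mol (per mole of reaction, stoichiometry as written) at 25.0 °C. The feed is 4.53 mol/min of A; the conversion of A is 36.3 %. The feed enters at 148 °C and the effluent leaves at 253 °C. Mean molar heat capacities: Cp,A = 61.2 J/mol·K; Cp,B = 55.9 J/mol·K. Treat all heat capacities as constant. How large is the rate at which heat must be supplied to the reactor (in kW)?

Extent of reaction ξ = 0.363 × 4.53 = 1.6444 mol/min
Reaction term: ξ·ΔH°_rxn = 1.6444 × 57.1 = 93.895 kJ/min
Sensible, feed 148→25 °C: -34.1 kJ/min
Outlet flows (mol/min): A 2.8856, B 1.6444
Sensible, products 25→253 °C: 61.223 kJ/min
Q = ΔH = 121.02 kJ/min = 2.017 kW
Heat supplied = 2.017 kW

Q_in = 2.02 kW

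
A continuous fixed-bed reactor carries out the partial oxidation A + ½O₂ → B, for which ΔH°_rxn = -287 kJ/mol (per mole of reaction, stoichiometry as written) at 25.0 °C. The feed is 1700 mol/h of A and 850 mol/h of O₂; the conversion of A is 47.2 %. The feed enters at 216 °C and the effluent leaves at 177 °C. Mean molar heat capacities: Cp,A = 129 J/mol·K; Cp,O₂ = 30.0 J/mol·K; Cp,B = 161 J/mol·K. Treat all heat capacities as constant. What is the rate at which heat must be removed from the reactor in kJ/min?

Q_out = 3960 kJ/min

Extent of reaction ξ = 0.472 × 1700 = 802.4 mol/h
Reaction term: ξ·ΔH°_rxn = 802.4 × -287 = -230290 kJ/h
Sensible, feed 216→25 °C: -46757 kJ/h
Outlet flows (mol/h): A 897.6, O₂ 448.8, B 802.4
Sensible, products 25→177 °C: 39283 kJ/h
Q = ΔH = -237760 kJ/h = -66.045 kW
Heat removed = 3962.7 kJ/min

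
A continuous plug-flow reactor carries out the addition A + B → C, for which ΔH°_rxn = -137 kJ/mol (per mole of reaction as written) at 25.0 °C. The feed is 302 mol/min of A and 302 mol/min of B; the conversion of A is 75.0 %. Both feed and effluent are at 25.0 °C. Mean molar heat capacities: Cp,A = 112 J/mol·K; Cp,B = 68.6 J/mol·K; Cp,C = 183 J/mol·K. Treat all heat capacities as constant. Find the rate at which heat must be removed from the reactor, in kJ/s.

Q_out = 517 kJ/s

Extent of reaction ξ = 0.750 × 302 = 226.5 mol/min
Reaction term: ξ·ΔH°_rxn = 226.5 × -137 = -31030 kJ/min
Q = ΔH = -31030 kJ/min = -517.17 kW
Heat removed = 517.17 kJ/s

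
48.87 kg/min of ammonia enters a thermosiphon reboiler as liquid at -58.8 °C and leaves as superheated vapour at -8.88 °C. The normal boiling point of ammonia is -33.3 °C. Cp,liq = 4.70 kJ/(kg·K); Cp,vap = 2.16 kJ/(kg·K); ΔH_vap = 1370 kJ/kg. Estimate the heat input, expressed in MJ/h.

Q = 4520 MJ/h

liquid -58.8→-33.3 °C: 119.85 kJ/kg
vaporisation at -33.3 °C: 1370 kJ/kg
vapour -33.3→-8.88 °C: 52.747 kJ/kg
Δh = 119.85 + 1370 + 52.747 = 1542.6 kJ/kg
Q = ṁ·Δh = 48.87 kg/min × 1542.6 kJ/kg = 75387 kJ/min
|Q| = 1256.4 kW = 4523.2 MJ/h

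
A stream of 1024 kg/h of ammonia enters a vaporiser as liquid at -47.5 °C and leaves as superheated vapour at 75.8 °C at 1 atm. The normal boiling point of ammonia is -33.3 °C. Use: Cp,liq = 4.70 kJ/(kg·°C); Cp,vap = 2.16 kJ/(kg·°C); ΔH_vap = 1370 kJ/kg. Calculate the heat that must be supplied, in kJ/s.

Q = 476 kJ/s

liquid -47.5→-33.3 °C: 66.74 kJ/kg
vaporisation at -33.3 °C: 1370 kJ/kg
vapour -33.3→75.8 °C: 235.66 kJ/kg
Δh = 66.74 + 1370 + 235.66 = 1672.4 kJ/kg
Q = ṁ·Δh = 1024 kg/h × 1672.4 kJ/kg = 1.7125e+06 kJ/h
|Q| = 475.7 kW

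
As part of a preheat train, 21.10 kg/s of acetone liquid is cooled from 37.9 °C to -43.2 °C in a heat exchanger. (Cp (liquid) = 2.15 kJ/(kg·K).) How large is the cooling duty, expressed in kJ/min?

Q_c = 221000 kJ/min

Q = ṁ·Cp·ΔT = 21.10 × 2.15 × (-43.2 − 37.9) = -3679.1 kJ/s
Cooling duty = 220750 kJ/min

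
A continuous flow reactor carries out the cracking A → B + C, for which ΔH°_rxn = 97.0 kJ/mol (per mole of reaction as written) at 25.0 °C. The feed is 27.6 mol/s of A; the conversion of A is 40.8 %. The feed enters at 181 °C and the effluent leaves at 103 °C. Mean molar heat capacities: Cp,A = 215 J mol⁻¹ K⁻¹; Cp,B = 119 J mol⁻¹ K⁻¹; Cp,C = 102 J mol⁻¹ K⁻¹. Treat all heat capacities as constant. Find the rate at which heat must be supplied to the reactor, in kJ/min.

Extent of reaction ξ = 0.408 × 27.6 = 11.261 mol/s
Reaction term: ξ·ΔH°_rxn = 11.261 × 97.0 = 1092.3 kJ/s
Sensible, feed 181→25 °C: -925.7 kJ/s
Outlet flows (mol/s): A 16.339, B 11.261, C 11.261
Sensible, products 25→103 °C: 468.12 kJ/s
Q = ΔH = 634.72 kJ/s = 634.72 kW
Heat supplied = 38083 kJ/min

Q_in = 38100 kJ/min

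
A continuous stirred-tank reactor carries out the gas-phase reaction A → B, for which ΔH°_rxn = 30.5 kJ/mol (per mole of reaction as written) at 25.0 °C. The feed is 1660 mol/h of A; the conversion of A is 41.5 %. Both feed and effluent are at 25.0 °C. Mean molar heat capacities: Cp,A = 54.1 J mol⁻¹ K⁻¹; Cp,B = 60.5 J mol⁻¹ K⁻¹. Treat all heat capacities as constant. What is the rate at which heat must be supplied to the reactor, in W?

Q_in = 5840 W

Extent of reaction ξ = 0.415 × 1660 = 688.9 mol/h
Reaction term: ξ·ΔH°_rxn = 688.9 × 30.5 = 21011 kJ/h
Q = ΔH = 21011 kJ/h = 5.8365 kW
Heat supplied = 5836.5 W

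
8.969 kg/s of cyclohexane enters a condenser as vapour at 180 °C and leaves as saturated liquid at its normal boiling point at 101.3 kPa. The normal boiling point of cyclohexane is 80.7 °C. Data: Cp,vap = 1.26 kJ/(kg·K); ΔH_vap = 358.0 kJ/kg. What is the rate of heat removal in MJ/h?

vapour 180→80.7 °C: -125.12 kJ/kg
condensation at 80.7 °C: -358 kJ/kg
Δh = -125.12 + -358 = -483.12 kJ/kg
Q = ṁ·Δh = 8.969 kg/s × -483.12 kJ/kg = -4333.1 kJ/s
|Q| = 4333.1 kW = 15599 MJ/h

Q_c = 15600 MJ/h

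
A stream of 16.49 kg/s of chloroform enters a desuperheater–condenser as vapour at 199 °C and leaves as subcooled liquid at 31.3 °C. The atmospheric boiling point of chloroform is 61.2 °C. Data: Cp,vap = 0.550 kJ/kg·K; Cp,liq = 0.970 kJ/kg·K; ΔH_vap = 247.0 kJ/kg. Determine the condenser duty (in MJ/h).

Q_c = 20900 MJ/h

vapour 199→61.2 °C: -75.79 kJ/kg
condensation at 61.2 °C: -247 kJ/kg
liquid 61.2→31.3 °C: -29.003 kJ/kg
Δh = -75.79 + -247 + -29.003 = -351.79 kJ/kg
Q = ṁ·Δh = 16.49 kg/s × -351.79 kJ/kg = -5801.1 kJ/s
|Q| = 5801.1 kW = 20884 MJ/h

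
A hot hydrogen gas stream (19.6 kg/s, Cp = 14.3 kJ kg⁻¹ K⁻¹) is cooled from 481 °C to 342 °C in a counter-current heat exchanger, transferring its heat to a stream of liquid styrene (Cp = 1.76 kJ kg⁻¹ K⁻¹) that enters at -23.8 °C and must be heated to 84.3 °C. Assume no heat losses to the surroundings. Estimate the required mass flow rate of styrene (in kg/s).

ṁ_c = 205 kg/s

Heat released by hot stream: Q = 19.6 × 14.3 × (481 − 342) = 38959 kJ/s
Energy balance on cold side (adiabatic exchanger): Q = ṁ_c·Cp_c·(T_c,out − T_c,in)
ṁ_c = 38959 / [1.76 × (84.3 − -23.8)] = 204.77 kg/s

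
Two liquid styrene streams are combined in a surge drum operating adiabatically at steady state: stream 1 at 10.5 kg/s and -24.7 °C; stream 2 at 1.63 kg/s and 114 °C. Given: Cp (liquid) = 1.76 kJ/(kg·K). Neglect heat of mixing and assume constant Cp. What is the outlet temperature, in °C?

No heat crosses the boundary, so H_out = H_in.
T_out = Σ ṁᵢCp,ᵢTᵢ / Σ ṁᵢCp,ᵢ
      = -129.41 / 21.349 = -6.0618 °C

T_out = -6.06 °C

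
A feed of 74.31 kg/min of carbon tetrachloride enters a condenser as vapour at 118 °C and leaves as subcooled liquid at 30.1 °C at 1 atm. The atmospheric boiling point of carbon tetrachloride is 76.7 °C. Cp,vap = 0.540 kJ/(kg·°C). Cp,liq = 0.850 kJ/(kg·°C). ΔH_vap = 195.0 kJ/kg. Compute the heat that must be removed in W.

Q_c = 318000 W

vapour 118→76.7 °C: -22.302 kJ/kg
condensation at 76.7 °C: -195 kJ/kg
liquid 76.7→30.1 °C: -39.61 kJ/kg
Δh = -22.302 + -195 + -39.61 = -256.91 kJ/kg
Q = ṁ·Δh = 74.31 kg/min × -256.91 kJ/kg = -19091 kJ/min
|Q| = 318.19 kW = 318190 W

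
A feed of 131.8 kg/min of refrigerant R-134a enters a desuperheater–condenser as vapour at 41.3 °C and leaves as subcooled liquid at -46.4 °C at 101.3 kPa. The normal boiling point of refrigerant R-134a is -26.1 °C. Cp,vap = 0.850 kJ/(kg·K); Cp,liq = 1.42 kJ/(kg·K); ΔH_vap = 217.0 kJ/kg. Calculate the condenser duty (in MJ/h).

Q_c = 2400 MJ/h

vapour 41.3→-26.1 °C: -57.29 kJ/kg
condensation at -26.1 °C: -217 kJ/kg
liquid -26.1→-46.4 °C: -28.826 kJ/kg
Δh = -57.29 + -217 + -28.826 = -303.12 kJ/kg
Q = ṁ·Δh = 131.8 kg/min × -303.12 kJ/kg = -39951 kJ/min
|Q| = 665.84 kW = 2397 MJ/h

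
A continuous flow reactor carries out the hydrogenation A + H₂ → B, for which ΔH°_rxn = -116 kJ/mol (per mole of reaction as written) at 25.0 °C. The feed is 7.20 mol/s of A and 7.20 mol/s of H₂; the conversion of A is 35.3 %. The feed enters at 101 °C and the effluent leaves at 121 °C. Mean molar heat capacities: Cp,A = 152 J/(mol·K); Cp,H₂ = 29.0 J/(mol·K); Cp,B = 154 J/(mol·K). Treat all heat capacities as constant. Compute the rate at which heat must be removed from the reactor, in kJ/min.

Q_out = 16500 kJ/min

Extent of reaction ξ = 0.353 × 7.20 = 2.5416 mol/s
Reaction term: ξ·ΔH°_rxn = 2.5416 × -116 = -294.83 kJ/s
Sensible, feed 101→25 °C: -99.043 kJ/s
Outlet flows (mol/s): A 4.6584, H₂ 4.6584, B 2.5416
Sensible, products 25→121 °C: 118.52 kJ/s
Q = ΔH = -275.35 kJ/s = -275.35 kW
Heat removed = 16521 kJ/min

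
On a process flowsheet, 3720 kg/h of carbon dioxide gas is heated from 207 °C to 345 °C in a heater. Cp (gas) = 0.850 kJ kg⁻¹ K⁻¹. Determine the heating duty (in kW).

Q = 121 kW

Q = ṁ·Cp·ΔT = 3720 × 0.850 × (345 − 207) = 436360 kJ/h
Converting: 436360 / 3600 s = 121.21 kW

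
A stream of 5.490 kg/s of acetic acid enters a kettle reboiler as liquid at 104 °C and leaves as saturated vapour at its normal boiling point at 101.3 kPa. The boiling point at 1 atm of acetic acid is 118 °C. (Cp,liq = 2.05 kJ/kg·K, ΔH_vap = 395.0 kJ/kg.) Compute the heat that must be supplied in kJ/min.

Q = 140000 kJ/min

liquid 104→118 °C: 28.7 kJ/kg
vaporisation at 118 °C: 395 kJ/kg
Δh = 28.7 + 395 = 423.7 kJ/kg
Q = ṁ·Δh = 5.490 kg/s × 423.7 kJ/kg = 2326.1 kJ/s
|Q| = 2326.1 kW = 139570 kJ/min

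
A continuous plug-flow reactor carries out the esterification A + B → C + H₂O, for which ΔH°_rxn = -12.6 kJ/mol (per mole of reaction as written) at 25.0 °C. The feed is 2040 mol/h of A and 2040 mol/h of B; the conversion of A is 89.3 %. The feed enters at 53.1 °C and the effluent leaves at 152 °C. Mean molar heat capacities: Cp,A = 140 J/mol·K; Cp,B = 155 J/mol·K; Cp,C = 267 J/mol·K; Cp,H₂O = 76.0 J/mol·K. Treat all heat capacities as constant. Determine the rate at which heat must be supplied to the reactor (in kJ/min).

Q_in = 794 kJ/min

Extent of reaction ξ = 0.893 × 2040 = 1821.7 mol/h
Reaction term: ξ·ΔH°_rxn = 1821.7 × -12.6 = -22954 kJ/h
Sensible, feed 53.1→25 °C: -16911 kJ/h
Outlet flows (mol/h): A 218.28, B 218.28, C 1821.7, H₂O 1821.7
Sensible, products 25→152 °C: 87534 kJ/h
Q = ΔH = 47670 kJ/h = 13.242 kW
Heat supplied = 794.49 kJ/min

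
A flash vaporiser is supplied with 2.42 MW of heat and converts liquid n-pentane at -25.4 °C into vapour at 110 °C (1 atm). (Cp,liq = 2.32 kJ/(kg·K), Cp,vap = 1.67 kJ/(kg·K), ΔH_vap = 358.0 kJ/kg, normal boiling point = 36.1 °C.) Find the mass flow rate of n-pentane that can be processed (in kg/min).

ṁ = 233 kg/min

Δh = 2.32×(36.1−-25.4) + 358.0 + 1.67×(110−36.1) = 624.09 kJ/kg
Q = 2.42 MW = 2420 kJ/s = 145200 kJ/min
ṁ = Q/Δh = 145200 / 624.09 = 232.66 kg/min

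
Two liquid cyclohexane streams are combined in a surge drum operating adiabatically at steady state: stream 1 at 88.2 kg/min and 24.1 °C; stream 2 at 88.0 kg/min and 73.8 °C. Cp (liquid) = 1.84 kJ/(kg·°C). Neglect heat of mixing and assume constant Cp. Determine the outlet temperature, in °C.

Energy balance with Q = 0: Σ ṁᵢCp,ᵢ(T_out − Tᵢ) = 0
Σ ṁᵢCp,ᵢTᵢ = 88.2×1.84×24.1 + 88.0×1.84×73.8 = 15861
Σ ṁᵢCp,ᵢ = 88.2×1.84 + 88.0×1.84 = 324.21
T_out = 15861 / 324.21 = 48.922 °C

T_out = 48.9 °C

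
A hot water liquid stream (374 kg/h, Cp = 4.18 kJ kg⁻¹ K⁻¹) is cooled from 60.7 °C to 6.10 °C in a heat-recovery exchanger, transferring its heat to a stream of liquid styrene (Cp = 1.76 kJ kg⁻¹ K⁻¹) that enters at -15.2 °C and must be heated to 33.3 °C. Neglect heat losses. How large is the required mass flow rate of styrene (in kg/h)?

Heat released by hot stream: Q = 374 × 4.18 × (60.7 − 6.10) = 85357 kJ/h
Energy balance on cold side (adiabatic exchanger): Q = ṁ_c·Cp_c·(T_c,out − T_c,in)
ṁ_c = 85357 / [1.76 × (33.3 − -15.2)] = 999.97 kg/h

ṁ_c = 1000 kg/h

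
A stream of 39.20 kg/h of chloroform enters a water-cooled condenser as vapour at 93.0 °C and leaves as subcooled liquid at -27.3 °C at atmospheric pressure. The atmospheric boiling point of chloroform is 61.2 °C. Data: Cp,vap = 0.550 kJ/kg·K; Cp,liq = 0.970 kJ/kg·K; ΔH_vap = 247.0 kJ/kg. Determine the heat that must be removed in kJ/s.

Q_c = 3.81 kJ/s

vapour 93.0→61.2 °C: -17.49 kJ/kg
condensation at 61.2 °C: -247 kJ/kg
liquid 61.2→-27.3 °C: -85.845 kJ/kg
Δh = -17.49 + -247 + -85.845 = -350.33 kJ/kg
Q = ṁ·Δh = 39.20 kg/h × -350.33 kJ/kg = -13733 kJ/h
|Q| = 3.8148 kW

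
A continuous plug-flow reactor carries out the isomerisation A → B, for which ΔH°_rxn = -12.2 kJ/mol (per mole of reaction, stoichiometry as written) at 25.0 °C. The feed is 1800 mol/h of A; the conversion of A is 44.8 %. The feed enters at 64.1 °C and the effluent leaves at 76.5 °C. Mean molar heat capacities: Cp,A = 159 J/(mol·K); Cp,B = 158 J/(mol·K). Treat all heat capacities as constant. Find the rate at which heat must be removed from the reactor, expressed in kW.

Extent of reaction ξ = 0.448 × 1800 = 806.4 mol/h
Reaction term: ξ·ΔH°_rxn = 806.4 × -12.2 = -9838.1 kJ/h
Sensible, feed 64.1→25 °C: -11190 kJ/h
Outlet flows (mol/h): A 993.6, B 806.4
Sensible, products 25→76.5 °C: 14698 kJ/h
Q = ΔH = -6330.7 kJ/h = -1.7585 kW
Heat removed = 1.7585 kW

Q_out = 1.76 kW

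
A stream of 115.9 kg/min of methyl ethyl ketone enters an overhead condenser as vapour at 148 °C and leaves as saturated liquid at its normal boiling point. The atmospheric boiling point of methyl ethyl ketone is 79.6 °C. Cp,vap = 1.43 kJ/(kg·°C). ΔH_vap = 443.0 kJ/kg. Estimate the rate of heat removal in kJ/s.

vapour 148→79.6 °C: -97.812 kJ/kg
condensation at 79.6 °C: -443 kJ/kg
Δh = -97.812 + -443 = -540.81 kJ/kg
Q = ṁ·Δh = 115.9 kg/min × -540.81 kJ/kg = -62680 kJ/min
|Q| = 1044.7 kW

Q_c = 1040 kJ/s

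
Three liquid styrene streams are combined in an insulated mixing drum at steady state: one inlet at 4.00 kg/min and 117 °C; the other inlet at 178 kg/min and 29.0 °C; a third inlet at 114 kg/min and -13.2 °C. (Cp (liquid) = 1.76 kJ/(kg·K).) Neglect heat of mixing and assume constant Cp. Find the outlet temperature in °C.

T_out = 13.9 °C

No heat crosses the boundary, so H_out = H_in.
T_out = Σ ṁᵢCp,ᵢTᵢ / Σ ṁᵢCp,ᵢ
      = 7260.4 / 520.96 = 13.936 °C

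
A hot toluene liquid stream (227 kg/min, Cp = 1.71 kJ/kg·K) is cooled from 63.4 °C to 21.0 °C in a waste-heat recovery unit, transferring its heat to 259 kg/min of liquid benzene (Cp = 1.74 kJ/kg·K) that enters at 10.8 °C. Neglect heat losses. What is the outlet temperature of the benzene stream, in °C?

Heat released by hot stream: Q = 227 × 1.71 × (63.4 − 21.0) = 16458 kJ/min
Energy balance on cold side (adiabatic exchanger): Q = ṁ_c·Cp_c·(T_c,out − T_c,in)
T_c,out = 10.8 + 16458/(259 × 1.74) = 47.321 °C

T_c,out = 47.3 °C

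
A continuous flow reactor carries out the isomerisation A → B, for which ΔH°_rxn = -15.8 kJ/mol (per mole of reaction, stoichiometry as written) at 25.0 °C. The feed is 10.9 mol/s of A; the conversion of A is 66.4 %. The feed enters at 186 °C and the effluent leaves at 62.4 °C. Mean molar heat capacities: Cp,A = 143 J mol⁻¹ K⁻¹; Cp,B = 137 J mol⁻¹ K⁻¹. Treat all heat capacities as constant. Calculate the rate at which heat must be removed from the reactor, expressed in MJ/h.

Extent of reaction ξ = 0.664 × 10.9 = 7.2376 mol/s
Reaction term: ξ·ΔH°_rxn = 7.2376 × -15.8 = -114.35 kJ/s
Sensible, feed 186→25 °C: -250.95 kJ/s
Outlet flows (mol/s): A 3.6624, B 7.2376
Sensible, products 25→62.4 °C: 56.671 kJ/s
Q = ΔH = -308.63 kJ/s = -308.63 kW
Heat removed = 1111.1 MJ/h

Q_out = 1110 MJ/h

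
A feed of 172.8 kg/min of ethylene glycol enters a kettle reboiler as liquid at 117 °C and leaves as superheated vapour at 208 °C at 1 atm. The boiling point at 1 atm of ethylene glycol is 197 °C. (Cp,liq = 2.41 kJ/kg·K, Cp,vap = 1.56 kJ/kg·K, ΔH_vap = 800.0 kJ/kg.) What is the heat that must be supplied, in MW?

liquid 117→197 °C: 192.8 kJ/kg
vaporisation at 197 °C: 800 kJ/kg
vapour 197→208 °C: 17.16 kJ/kg
Δh = 192.8 + 800 + 17.16 = 1010 kJ/kg
Q = ṁ·Δh = 172.8 kg/min × 1010 kJ/kg = 174520 kJ/min
|Q| = 2908.7 kW = 2.9087 MW

Q = 2.91 MW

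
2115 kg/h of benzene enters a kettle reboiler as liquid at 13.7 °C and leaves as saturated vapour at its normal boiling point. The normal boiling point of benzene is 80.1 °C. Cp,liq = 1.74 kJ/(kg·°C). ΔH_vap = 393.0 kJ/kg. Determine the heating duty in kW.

liquid 13.7→80.1 °C: 115.54 kJ/kg
vaporisation at 80.1 °C: 393 kJ/kg
Δh = 115.54 + 393 = 508.54 kJ/kg
Q = ṁ·Δh = 2115 kg/h × 508.54 kJ/kg = 1.0756e+06 kJ/h
|Q| = 298.76 kW

Q = 299 kW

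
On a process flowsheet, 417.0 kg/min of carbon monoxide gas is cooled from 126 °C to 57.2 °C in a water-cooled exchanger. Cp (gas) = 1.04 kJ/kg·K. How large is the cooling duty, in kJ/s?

Q = ṁ·Cp·ΔT = 417.0 × 1.04 × (57.2 − 126) = -29837 kJ/min
Converting: 29837 / 60 s = 497.29 kW

Q_c = 497 kJ/s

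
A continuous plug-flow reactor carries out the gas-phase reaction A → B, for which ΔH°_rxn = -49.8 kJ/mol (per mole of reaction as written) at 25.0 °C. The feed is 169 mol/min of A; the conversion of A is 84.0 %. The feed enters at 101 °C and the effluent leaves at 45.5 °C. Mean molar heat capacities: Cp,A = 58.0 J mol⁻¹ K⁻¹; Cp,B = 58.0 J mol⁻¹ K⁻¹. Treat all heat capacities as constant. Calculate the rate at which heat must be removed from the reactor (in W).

Q_out = 127000 W

Extent of reaction ξ = 0.840 × 169 = 141.96 mol/min
Reaction term: ξ·ΔH°_rxn = 141.96 × -49.8 = -7069.6 kJ/min
Sensible, feed 101→25 °C: -744.95 kJ/min
Outlet flows (mol/min): A 27.04, B 141.96
Sensible, products 25→45.5 °C: 200.94 kJ/min
Q = ΔH = -7613.6 kJ/min = -126.89 kW
Heat removed = 126890 W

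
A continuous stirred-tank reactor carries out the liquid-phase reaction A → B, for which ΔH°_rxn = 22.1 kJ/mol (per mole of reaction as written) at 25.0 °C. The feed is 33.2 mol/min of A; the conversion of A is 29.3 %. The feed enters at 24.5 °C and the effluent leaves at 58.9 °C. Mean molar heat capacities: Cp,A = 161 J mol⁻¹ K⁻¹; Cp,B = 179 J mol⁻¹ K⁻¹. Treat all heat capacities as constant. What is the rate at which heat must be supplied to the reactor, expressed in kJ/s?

Extent of reaction ξ = 0.293 × 33.2 = 9.7276 mol/min
Reaction term: ξ·ΔH°_rxn = 9.7276 × 22.1 = 214.98 kJ/min
Sensible, feed 24.5→25 °C: 2.6726 kJ/min
Outlet flows (mol/min): A 23.472, B 9.7276
Sensible, products 25→58.9 °C: 187.14 kJ/min
Q = ΔH = 404.79 kJ/min = 6.7465 kW
Heat supplied = 6.7465 kJ/s

Q_in = 6.75 kJ/s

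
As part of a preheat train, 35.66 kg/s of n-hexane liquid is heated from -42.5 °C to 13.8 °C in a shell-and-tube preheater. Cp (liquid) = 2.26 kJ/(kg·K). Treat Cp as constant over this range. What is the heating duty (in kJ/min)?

Q = 272000 kJ/min

Q = ṁ·Cp·ΔT = 35.66 × 2.26 × (13.8 − -42.5) = 4537.3 kJ/s
Heating duty = 272240 kJ/min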